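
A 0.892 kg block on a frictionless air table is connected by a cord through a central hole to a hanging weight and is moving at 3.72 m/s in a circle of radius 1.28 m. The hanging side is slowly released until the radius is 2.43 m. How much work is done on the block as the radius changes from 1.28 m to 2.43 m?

W ≈ -4.46 J

Central (radial) force ⇒ zero torque about the center ⇒ m v r is constant.
v₂ = v₁ r₁ / r₂ = (3.72)(1.28) / (2.43) = 1.960 m/s.
W = ΔKE = ½m(v₂² − v₁²) = -4.459 J.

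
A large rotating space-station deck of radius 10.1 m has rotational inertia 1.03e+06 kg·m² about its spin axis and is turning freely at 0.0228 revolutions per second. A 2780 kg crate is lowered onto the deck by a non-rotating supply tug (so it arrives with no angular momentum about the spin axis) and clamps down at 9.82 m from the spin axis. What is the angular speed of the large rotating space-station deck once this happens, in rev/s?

No external torque acts about the spin axis; L_before = L_after.
Added inertia Σmr² = (2780)(9.82)² = 2.681e+05 kg·m²; I_f = 1.030e+06 + 2.681e+05 = 1.298e+06 kg·m².
ω_f = I_p ω_i / I_f = (1.030e+06)(0.0228) / 1.298e+06 = 0.01809 rev/s.

ω_f ≈ 0.0181 rev/s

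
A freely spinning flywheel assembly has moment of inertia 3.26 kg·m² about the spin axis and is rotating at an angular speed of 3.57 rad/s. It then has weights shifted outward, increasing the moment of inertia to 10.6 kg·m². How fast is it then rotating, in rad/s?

With no external torque about the axis, L is conserved: I₁ω₁ = I₂ω₂.
ω₂ = I₁ω₁ / I₂ = (3.260)(3.57 rad/s) / (10.60) = 1.098 rad/s.

ω₂ ≈ 1.10 rad/s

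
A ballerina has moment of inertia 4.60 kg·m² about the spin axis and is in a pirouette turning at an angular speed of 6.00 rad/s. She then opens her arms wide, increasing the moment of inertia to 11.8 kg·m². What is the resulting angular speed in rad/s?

ω₂ ≈ 2.34 rad/s

No external torque acts about the spin axis, so angular momentum is conserved.
ω₂ = I₁ω₁ / I₂ = (4.600)(6.00 rad/s) / (11.80) = 2.339 rad/s.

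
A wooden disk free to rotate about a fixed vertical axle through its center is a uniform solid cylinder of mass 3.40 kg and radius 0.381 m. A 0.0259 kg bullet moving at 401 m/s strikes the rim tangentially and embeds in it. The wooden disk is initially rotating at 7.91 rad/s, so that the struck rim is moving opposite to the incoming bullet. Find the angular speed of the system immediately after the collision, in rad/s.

The axle reaction passes through the axle and exerts no torque about it; angular momentum about the axle is conserved through the impact.
I_p = ½(3.40)(0.381)² = 0.2468 kg·m². Taking the sense of the bullet's angular momentum as positive, L_{bullet} = m v R = (0.0259)(401)(0.381) = 3.957 kg·m²/s.
L_i = −I_p ω_p + m v R = −(0.2468)(7.91) + 3.957 = 2.005 kg·m²/s.
After sticking, I_f = I_p + m R² = 0.2468 + (0.0259)(0.381)² = 0.2505 kg·m².
ω_f = L_i / I_f = 2.005 / 0.2505 = 8.003 rad/s.

|ω_f| ≈ 8.00 rad/s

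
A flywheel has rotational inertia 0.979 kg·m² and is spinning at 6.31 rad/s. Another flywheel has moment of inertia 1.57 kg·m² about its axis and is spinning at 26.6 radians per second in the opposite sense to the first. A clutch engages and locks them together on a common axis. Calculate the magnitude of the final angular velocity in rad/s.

|ω_f| ≈ 14.0 rad/s

The coupling torques are internal; angular momentum about the shared axis is conserved.
Taking A's sense as positive: L = (0.9790)(6.31) − (1.570)(26.6) = -35.58 kg·m²·rad/s.
Combined I = 0.9790 + 1.570 = 2.549 kg·m².
ω_f = L / I = -35.58 / 2.549 = -13.96 rad/s.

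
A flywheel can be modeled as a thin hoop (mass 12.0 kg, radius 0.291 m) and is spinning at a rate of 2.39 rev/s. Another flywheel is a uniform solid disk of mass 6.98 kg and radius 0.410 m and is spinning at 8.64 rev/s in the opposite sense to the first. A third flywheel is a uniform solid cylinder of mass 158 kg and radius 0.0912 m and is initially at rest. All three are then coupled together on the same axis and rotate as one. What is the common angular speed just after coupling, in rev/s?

The coupling torques are internal; angular momentum about the shared axis is conserved.
Moments of inertia: I_A = (12.0)(0.291)² = 1.016 kg·m²; I_B = ½(6.98)(0.410)² = 0.5867 kg·m²; I_C = ½(158)(0.0912)² = 0.6571 kg·m².
Taking A's sense as positive: L = (1.016)(2.39) − (0.5867)(8.64) = -2.640 kg·m²·rev/s.
Combined I = 1.016 + 0.5867 + 0.6571 = 2.260 kg·m².
ω_f = L / I = -2.640 / 2.260 = -1.168 rev/s.

|ω_f| ≈ 1.17 rev/s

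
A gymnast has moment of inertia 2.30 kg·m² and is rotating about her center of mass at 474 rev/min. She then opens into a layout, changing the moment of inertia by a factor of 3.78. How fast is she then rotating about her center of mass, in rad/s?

No external torque acts about the spin axis, so angular momentum is conserved.
I₂ = 3.78 × 2.30 = 8.694 kg·m².
ω₂ = I₁ω₁ / I₂ = (2.300)(474 rpm) / (8.694) = 125.4 rpm = 13.13 rad/s.

ω₂ ≈ 13.1 rad/s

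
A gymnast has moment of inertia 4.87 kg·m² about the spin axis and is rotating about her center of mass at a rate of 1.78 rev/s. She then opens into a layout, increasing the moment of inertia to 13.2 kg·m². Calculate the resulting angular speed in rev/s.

ω₂ ≈ 0.657 rev/s

No external torque acts about the spin axis, so angular momentum is conserved.
ω₂ = I₁ω₁ / I₂ = (4.870)(1.78 rev/s) / (13.20) = 0.6567 rev/s.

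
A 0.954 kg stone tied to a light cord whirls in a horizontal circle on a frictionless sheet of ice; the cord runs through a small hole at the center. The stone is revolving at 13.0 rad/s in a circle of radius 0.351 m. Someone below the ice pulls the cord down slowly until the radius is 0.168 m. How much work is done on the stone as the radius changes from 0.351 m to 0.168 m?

W ≈ 33.4 J

The constraining force is radial, so m r² ω about the center is conserved.
ω₂ = ω₁ (r₁/r₂)² = (13.0)(0.351/0.168)² = 56.75 rad/s.
W = ΔKE = ½m(v₂² − v₁²) = 33.42 J.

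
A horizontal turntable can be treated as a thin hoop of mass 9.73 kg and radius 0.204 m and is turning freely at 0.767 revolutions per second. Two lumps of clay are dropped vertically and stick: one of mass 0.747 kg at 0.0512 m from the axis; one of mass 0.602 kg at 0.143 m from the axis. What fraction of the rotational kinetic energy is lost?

fraction ≈ 0.0340

The added mass arrives with no angular momentum about the axis, and any external torque about the axis is negligible, so the system's angular momentum is conserved.
I_p = (9.73)(0.204)² = 0.4049 kg·m².
Added inertia Σmr² = (0.747)(0.0512)² + (0.602)(0.143)² = 0.01427 kg·m²; I_f = 0.4049 + 0.01427 = 0.4192 kg·m².
ω_f = I_p ω_i / I_f = (0.4049)(0.767) / 0.4192 = 0.7409 rev/s.
KE_i = ½(0.4049)(4.819 rad/s)² = 4.702 J; KE_f = ½(0.4192)(4.655)² = 4.542 J.
Fraction lost = 0.03404.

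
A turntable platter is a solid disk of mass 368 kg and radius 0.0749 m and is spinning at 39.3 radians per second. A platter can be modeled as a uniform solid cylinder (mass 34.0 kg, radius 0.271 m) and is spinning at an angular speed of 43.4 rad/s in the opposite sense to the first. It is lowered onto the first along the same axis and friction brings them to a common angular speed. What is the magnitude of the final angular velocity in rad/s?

|ω_f| ≈ 5.97 rad/s

No external torque acts about the common axis, so total angular momentum is conserved.
Moments of inertia: I_A = ½(368)(0.0749)² = 1.032 kg·m²; I_B = ½(34.0)(0.271)² = 1.248 kg·m².
Taking A's sense as positive: L = (1.032)(39.3) − (1.248)(43.4) = -13.62 kg·m²·rad/s.
Combined I = 1.032 + 1.248 = 2.281 kg·m².
ω_f = L / I = -13.62 / 2.281 = -5.971 rad/s.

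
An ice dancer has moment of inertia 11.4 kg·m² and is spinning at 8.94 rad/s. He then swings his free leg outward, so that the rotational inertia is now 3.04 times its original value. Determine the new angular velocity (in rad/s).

No external torque acts about the spin axis, so angular momentum is conserved.
I₂ = 3.04 × 11.4 = 34.66 kg·m².
ω₂ = I₁ω₁ / I₂ = (11.40)(8.94 rad/s) / (34.66) = 2.941 rad/s.

ω₂ ≈ 2.94 rad/s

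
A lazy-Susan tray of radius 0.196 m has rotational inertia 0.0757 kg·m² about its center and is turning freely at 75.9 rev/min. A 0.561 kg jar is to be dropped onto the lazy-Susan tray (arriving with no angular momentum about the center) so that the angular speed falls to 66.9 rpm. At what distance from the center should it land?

The added mass arrives with no angular momentum about the center, and any external torque about the center is negligible, so the system's angular momentum is conserved.
I_p ω_i = (I_p + m r²) ω_f ⇒ m r² = I_p(ω_i/ω_f − 1) = 0.07570(75.9/66.9 − 1) = 0.01018 kg·m².
r = √(0.01018/0.561) = 0.1347 m.

r ≈ 0.135 m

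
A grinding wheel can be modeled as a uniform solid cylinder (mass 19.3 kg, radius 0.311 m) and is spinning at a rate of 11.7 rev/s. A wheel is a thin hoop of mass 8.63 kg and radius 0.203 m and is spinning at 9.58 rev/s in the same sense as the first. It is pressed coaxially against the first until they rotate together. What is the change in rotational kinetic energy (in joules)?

ΔKE ≈ -22.8 J

The coupling torques are internal; angular momentum about the shared axis is conserved.
Moments of inertia: I_A = ½(19.3)(0.311)² = 0.9334 kg·m²; I_B = (8.63)(0.203)² = 0.3556 kg·m².
Taking A's sense as positive: L = (0.9334)(11.7) + (0.3556)(9.58) = 14.33 kg·m²·rev/s.
Combined I = 0.9334 + 0.3556 = 1.289 kg·m².
ω_f = L / I = 14.33 / 1.289 = 11.12 rev/s.
KE_i = ½ΣIω² = 3166 J; KE_f = ½(1.289)(69.84)² = 3143 J.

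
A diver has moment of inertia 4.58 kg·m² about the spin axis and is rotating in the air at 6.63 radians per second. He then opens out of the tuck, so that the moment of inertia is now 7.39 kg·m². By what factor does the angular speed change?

ω₂/ω₁ ≈ 0.620

Angular momentum about the spin axis is conserved since the torque about it is zero.
ω₂/ω₁ = I₁/I₂ = 4.580 / 7.390 = 0.6198.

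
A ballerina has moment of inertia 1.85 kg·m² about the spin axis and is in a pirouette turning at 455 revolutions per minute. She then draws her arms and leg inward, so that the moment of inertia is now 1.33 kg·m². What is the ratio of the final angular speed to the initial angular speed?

ω₂/ω₁ ≈ 1.39

With no external torque about the axis, L is conserved: I₁ω₁ = I₂ω₂.
ω₂/ω₁ = I₁/I₂ = 1.850 / 1.330 = 1.391.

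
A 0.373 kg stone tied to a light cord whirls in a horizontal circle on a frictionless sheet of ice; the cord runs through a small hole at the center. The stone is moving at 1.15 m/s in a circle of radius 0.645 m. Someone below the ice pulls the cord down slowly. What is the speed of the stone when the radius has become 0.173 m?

v₂ ≈ 4.29 m/s

The only horizontal force on the mass is along the cord (radial), so it exerts no torque about the hole and angular momentum m v r is conserved.
v₂ = v₁ r₁ / r₂ = (1.15)(0.645) / (0.173) = 4.288 m/s.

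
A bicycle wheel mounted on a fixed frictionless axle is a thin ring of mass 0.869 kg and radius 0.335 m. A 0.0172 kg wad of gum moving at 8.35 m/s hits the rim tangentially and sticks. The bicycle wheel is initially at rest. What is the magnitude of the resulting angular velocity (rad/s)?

The axle reaction passes through the axle and exerts no torque about it; angular momentum about the axle is conserved through the impact.
I_p = (0.869)(0.335)² = 0.09752 kg·m². Taking the sense of the wad of gum's angular momentum as positive, L_{wad} = m v R = (0.0172)(8.35)(0.335) = 0.04811 kg·m²/s.
L_i = 0 + 0.04811 = 0.04811 kg·m²/s.
After sticking, I_f = I_p + m R² = 0.09752 + (0.0172)(0.335)² = 0.09945 kg·m².
ω_f = L_i / I_f = 0.04811 / 0.09945 = 0.4838 rad/s.

|ω_f| ≈ 0.484 rad/s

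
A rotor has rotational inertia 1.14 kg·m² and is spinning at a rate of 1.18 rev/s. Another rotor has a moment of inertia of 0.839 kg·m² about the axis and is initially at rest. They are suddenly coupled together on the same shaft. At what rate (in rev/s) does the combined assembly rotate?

|ω_f| ≈ 0.680 rev/s

The coupling torques are internal; angular momentum about the shared axis is conserved.
Taking A's sense as positive: L = (1.140)(1.18) = 1.345 kg·m²·rev/s.
Combined I = 1.140 + 0.8390 = 1.979 kg·m².
ω_f = L / I = 1.345 / 1.979 = 0.6797 rev/s.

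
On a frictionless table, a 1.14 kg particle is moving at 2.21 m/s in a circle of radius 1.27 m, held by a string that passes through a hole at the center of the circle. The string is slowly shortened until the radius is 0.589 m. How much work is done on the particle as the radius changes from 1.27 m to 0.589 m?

Central (radial) force ⇒ zero torque about the center ⇒ m v r is constant.
v₂ = v₁ r₁ / r₂ = (2.21)(1.27) / (0.589) = 4.765 m/s.
W = ΔKE = ½m(v₂² − v₁²) = 10.16 J.

W ≈ 10.2 J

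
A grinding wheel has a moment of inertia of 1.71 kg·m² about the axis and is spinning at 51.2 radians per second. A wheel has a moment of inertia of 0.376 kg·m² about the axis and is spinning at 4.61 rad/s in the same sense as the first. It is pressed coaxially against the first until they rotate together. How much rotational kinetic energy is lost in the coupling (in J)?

No external torque acts about the common axis, so total angular momentum is conserved.
Taking A's sense as positive: L = (1.710)(51.2) + (0.3760)(4.61) = 89.29 kg·m²·rad/s.
Combined I = 1.710 + 0.3760 = 2.086 kg·m².
ω_f = L / I = 89.29 / 2.086 = 42.80 rad/s.
KE_i = ½ΣIω² = 2245 J; KE_f = ½(2.086)(42.80)² = 1911 J.

ΔKE lost ≈ 335 J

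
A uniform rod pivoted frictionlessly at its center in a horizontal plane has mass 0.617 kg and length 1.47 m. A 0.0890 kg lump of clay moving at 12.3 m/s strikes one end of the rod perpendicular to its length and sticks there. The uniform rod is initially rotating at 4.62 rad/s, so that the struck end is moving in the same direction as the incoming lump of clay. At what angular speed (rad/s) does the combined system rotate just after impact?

|ω_f| ≈ 8.28 rad/s

The axle reaction passes through the pivot and exerts no torque about it; angular momentum about the pivot is conserved through the impact.
I_p = (1/12)(0.617)(1.47)² = 0.1111 kg·m². Taking the sense of the lump of clay's angular momentum as positive, L_{lump} = m v R = (0.0890)(12.3)(1.47/2) = 0.8046 kg·m²/s.
L_i = +I_p ω_p + m v R = +(0.1111)(4.62) + 0.8046 = 1.318 kg·m²/s.
After sticking, I_f = I_p + m R² = 0.1111 + (0.0890)(1.47/2)² = 0.1592 kg·m².
ω_f = L_i / I_f = 1.318 / 0.1592 = 8.279 rad/s.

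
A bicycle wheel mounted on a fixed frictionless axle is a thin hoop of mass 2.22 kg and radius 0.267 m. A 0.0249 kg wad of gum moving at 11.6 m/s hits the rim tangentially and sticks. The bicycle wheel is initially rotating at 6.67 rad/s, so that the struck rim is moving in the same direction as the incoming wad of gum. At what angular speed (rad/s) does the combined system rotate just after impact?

|ω_f| ≈ 7.08 rad/s

The axle reaction passes through the axle and exerts no torque about it; angular momentum about the axle is conserved through the impact.
I_p = (2.22)(0.267)² = 0.1583 kg·m². Taking the sense of the wad of gum's angular momentum as positive, L_{wad} = m v R = (0.0249)(11.6)(0.267) = 0.07712 kg·m²/s.
L_i = +I_p ω_p + m v R = +(0.1583)(6.67) + 0.07712 = 1.133 kg·m²/s.
After sticking, I_f = I_p + m R² = 0.1583 + (0.0249)(0.267)² = 0.1600 kg·m².
ω_f = L_i / I_f = 1.133 / 0.1600 = 7.078 rad/s.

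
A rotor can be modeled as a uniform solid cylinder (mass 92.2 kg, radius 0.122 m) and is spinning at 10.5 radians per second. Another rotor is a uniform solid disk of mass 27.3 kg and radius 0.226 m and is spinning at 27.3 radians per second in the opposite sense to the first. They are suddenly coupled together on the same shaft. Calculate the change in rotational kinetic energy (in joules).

ΔKE ≈ -247 J

The coupling torques are internal; angular momentum about the shared axis is conserved.
Moments of inertia: I_A = ½(92.2)(0.122)² = 0.6862 kg·m²; I_B = ½(27.3)(0.226)² = 0.6972 kg·m².
Taking A's sense as positive: L = (0.6862)(10.5) − (0.6972)(27.3) = -11.83 kg·m²·rad/s.
Combined I = 0.6862 + 0.6972 = 1.383 kg·m².
ω_f = L / I = -11.83 / 1.383 = -8.551 rad/s.
KE_i = ½ΣIω² = 297.6 J; KE_f = ½(1.383)(8.551)² = 50.57 J.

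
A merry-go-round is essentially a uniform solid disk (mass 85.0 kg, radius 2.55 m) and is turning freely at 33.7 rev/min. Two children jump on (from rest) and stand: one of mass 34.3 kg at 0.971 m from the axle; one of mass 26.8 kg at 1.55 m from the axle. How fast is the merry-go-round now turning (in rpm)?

ω_f ≈ 25.0 rpm

No external torque acts about the axle; L_before = L_after.
I_p = ½(85.0)(2.55)² = 276.4 kg·m².
Added inertia Σmr² = (34.3)(0.971)² + (26.8)(1.55)² = 96.73 kg·m²; I_f = 276.4 + 96.73 = 373.1 kg·m².
ω_f = I_p ω_i / I_f = (276.4)(33.7) / 373.1 = 24.96 rpm.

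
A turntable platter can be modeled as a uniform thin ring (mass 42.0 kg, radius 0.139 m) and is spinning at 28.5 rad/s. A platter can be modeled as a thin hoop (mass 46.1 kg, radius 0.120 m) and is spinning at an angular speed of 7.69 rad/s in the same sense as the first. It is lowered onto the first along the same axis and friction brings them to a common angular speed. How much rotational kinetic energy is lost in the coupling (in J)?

ΔKE lost ≈ 79.1 J

The coupling torques are internal; angular momentum about the shared axis is conserved.
Moments of inertia: I_A = (42.0)(0.139)² = 0.8115 kg·m²; I_B = (46.1)(0.120)² = 0.6638 kg·m².
Taking A's sense as positive: L = (0.8115)(28.5) + (0.6638)(7.69) = 28.23 kg·m²·rad/s.
Combined I = 0.8115 + 0.6638 = 1.475 kg·m².
ω_f = L / I = 28.23 / 1.475 = 19.14 rad/s.
KE_i = ½ΣIω² = 349.2 J; KE_f = ½(1.475)(19.14)² = 270.1 J.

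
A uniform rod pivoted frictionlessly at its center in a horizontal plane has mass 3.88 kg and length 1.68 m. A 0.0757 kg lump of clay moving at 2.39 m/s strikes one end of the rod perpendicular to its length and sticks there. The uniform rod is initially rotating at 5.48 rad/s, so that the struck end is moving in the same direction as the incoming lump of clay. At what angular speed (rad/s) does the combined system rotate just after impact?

The axle reaction passes through the pivot and exerts no torque about it; angular momentum about the pivot is conserved through the impact.
I_p = (1/12)(3.88)(1.68)² = 0.9126 kg·m². Taking the sense of the lump of clay's angular momentum as positive, L_{lump} = m v R = (0.0757)(2.39)(1.68/2) = 0.1520 kg·m²/s.
L_i = +I_p ω_p + m v R = +(0.9126)(5.48) + 0.1520 = 5.153 kg·m²/s.
After sticking, I_f = I_p + m R² = 0.9126 + (0.0757)(1.68/2)² = 0.9660 kg·m².
ω_f = L_i / I_f = 5.153 / 0.9660 = 5.334 rad/s.

|ω_f| ≈ 5.33 rad/s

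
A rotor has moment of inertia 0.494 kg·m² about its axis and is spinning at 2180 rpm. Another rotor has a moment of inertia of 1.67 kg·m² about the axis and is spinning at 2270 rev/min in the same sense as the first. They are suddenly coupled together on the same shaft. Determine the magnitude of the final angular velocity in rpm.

The coupling torques are internal; angular momentum about the shared axis is conserved.
Taking A's sense as positive: L = (0.4940)(2180) + (1.670)(2270) = 4868 kg·m²·rpm.
Combined I = 0.4940 + 1.670 = 2.164 kg·m².
ω_f = L / I = 4868 / 2.164 = 2249 rpm.

|ω_f| ≈ 2250 rpm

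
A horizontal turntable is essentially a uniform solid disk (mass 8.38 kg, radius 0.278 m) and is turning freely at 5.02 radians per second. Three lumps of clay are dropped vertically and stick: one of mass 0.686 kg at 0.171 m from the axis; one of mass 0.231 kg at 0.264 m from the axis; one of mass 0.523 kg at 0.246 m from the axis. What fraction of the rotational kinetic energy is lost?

fraction ≈ 0.173

No external torque acts about the axis; L_before = L_after.
I_p = ½(8.38)(0.278)² = 0.3238 kg·m².
Added inertia Σmr² = (0.686)(0.171)² + (0.231)(0.264)² + (0.523)(0.246)² = 0.06781 kg·m²; I_f = 0.3238 + 0.06781 = 0.3916 kg·m².
ω_f = I_p ω_i / I_f = (0.3238)(5.02) / 0.3916 = 4.151 rad/s.
KE_i = ½(0.3238)(5.020 rad/s)² = 4.080 J; KE_f = ½(0.3916)(4.151)² = 3.374 J.
Fraction lost = 0.1731.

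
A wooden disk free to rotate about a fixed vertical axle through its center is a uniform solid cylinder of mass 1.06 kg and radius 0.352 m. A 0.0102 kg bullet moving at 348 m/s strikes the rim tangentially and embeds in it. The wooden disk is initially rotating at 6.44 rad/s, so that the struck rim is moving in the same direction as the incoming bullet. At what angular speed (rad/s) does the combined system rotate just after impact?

|ω_f| ≈ 25.0 rad/s

About the axle the impulsive forces during the collision are internal, so angular momentum about that axis is conserved.
I_p = ½(1.06)(0.352)² = 0.06567 kg·m². Taking the sense of the bullet's angular momentum as positive, L_{bullet} = m v R = (0.0102)(348)(0.352) = 1.249 kg·m²/s.
L_i = +I_p ω_p + m v R = +(0.06567)(6.44) + 1.249 = 1.672 kg·m²/s.
After sticking, I_f = I_p + m R² = 0.06567 + (0.0102)(0.352)² = 0.06693 kg·m².
ω_f = L_i / I_f = 1.672 / 0.06693 = 24.99 rad/s.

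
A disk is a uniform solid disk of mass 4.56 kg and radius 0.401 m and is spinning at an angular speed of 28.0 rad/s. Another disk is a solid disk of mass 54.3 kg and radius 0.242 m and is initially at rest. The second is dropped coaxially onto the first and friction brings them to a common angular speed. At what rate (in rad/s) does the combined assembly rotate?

The coupling torques are internal; angular momentum about the shared axis is conserved.
Moments of inertia: I_A = ½(4.56)(0.401)² = 0.3666 kg·m²; I_B = ½(54.3)(0.242)² = 1.590 kg·m².
Taking A's sense as positive: L = (0.3666)(28.0) = 10.27 kg·m²·rad/s.
Combined I = 0.3666 + 1.590 = 1.957 kg·m².
ω_f = L / I = 10.27 / 1.957 = 5.247 rad/s.

|ω_f| ≈ 5.25 rad/s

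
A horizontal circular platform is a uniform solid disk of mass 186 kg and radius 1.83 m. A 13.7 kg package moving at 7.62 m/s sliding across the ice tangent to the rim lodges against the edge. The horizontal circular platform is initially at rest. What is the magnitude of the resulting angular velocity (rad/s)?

About the central axle the impulsive forces during the collision are internal, so angular momentum about that axis is conserved.
I_p = ½(186)(1.83)² = 311.4 kg·m². Taking the sense of the package's angular momentum as positive, L_{package} = m v R = (13.7)(7.62)(1.83) = 191.0 kg·m²/s.
L_i = 0 + 191.0 = 191.0 kg·m²/s.
After sticking, I_f = I_p + m R² = 311.4 + (13.7)(1.83)² = 357.3 kg·m².
ω_f = L_i / I_f = 191.0 / 357.3 = 0.5346 rad/s.

|ω_f| ≈ 0.535 rad/s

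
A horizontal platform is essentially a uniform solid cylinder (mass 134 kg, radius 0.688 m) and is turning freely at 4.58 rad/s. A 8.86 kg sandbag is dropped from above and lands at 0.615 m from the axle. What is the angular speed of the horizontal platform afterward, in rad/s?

ω_f ≈ 4.14 rad/s

No external torque acts about the axle; L_before = L_after.
I_p = ½(134)(0.688)² = 31.71 kg·m².
Added inertia Σmr² = (8.86)(0.615)² = 3.351 kg·m²; I_f = 31.71 + 3.351 = 35.07 kg·m².
ω_f = I_p ω_i / I_f = (31.71)(4.58) / 35.07 = 4.142 rad/s.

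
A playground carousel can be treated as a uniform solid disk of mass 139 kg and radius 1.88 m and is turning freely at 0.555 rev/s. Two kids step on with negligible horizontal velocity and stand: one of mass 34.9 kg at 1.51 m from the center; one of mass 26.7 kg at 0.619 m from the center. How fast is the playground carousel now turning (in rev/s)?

ω_f ≈ 0.406 rev/s

The added mass arrives with no angular momentum about the center, and any external torque about the center is negligible, so the system's angular momentum is conserved.
I_p = ½(139)(1.88)² = 245.6 kg·m².
Added inertia Σmr² = (34.9)(1.51)² + (26.7)(0.619)² = 89.81 kg·m²; I_f = 245.6 + 89.81 = 335.4 kg·m².
ω_f = I_p ω_i / I_f = (245.6)(0.555) / 335.4 = 0.4064 rev/s.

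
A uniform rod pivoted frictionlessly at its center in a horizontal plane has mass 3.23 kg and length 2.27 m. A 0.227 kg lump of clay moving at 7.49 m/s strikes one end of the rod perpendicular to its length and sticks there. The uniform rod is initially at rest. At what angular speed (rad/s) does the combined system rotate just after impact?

|ω_f| ≈ 1.15 rad/s

About the pivot the impulsive forces during the collision are internal, so angular momentum about that axis is conserved.
I_p = (1/12)(3.23)(2.27)² = 1.387 kg·m². Taking the sense of the lump of clay's angular momentum as positive, L_{lump} = m v R = (0.227)(7.49)(2.27/2) = 1.930 kg·m²/s.
L_i = 0 + 1.930 = 1.930 kg·m²/s.
After sticking, I_f = I_p + m R² = 1.387 + (0.227)(2.27/2)² = 1.679 kg·m².
ω_f = L_i / I_f = 1.930 / 1.679 = 1.149 rad/s.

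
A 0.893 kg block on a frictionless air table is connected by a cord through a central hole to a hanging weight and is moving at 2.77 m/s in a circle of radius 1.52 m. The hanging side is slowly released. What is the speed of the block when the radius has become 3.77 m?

The only horizontal force on the mass is along the cord (radial), so it exerts no torque about the hole and angular momentum m v r is conserved.
v₂ = v₁ r₁ / r₂ = (2.77)(1.52) / (3.77) = 1.117 m/s.

v₂ ≈ 1.12 m/s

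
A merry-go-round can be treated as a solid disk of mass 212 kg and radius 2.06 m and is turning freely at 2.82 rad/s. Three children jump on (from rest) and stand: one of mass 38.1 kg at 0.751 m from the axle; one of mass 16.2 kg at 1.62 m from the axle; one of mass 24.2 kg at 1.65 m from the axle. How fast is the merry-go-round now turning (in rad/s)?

ω_f ≈ 2.19 rad/s

The added mass arrives with no angular momentum about the axle, and any external torque about the axle is negligible, so the system's angular momentum is conserved.
I_p = ½(212)(2.06)² = 449.8 kg·m².
Added inertia Σmr² = (38.1)(0.751)² + (16.2)(1.62)² + (24.2)(1.65)² = 129.9 kg·m²; I_f = 449.8 + 129.9 = 579.7 kg·m².
ω_f = I_p ω_i / I_f = (449.8)(2.82) / 579.7 = 2.188 rad/s.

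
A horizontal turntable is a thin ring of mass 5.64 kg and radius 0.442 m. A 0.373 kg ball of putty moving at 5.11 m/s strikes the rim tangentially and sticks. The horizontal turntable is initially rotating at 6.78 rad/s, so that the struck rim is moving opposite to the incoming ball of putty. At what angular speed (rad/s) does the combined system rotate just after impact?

|ω_f| ≈ 5.64 rad/s

About the axle the impulsive forces during the collision are internal, so angular momentum about that axis is conserved.
I_p = (5.64)(0.442)² = 1.102 kg·m². Taking the sense of the ball of putty's angular momentum as positive, L_{ball} = m v R = (0.373)(5.11)(0.442) = 0.8425 kg·m²/s.
L_i = −I_p ω_p + m v R = −(1.102)(6.78) + 0.8425 = -6.628 kg·m²/s.
After sticking, I_f = I_p + m R² = 1.102 + (0.373)(0.442)² = 1.175 kg·m².
ω_f = L_i / I_f = -6.628 / 1.175 = -5.642 rad/s.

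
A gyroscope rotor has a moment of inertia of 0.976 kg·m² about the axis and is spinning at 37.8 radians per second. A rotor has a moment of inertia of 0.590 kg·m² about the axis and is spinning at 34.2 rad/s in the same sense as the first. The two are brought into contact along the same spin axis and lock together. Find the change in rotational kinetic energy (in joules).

ΔKE ≈ -2.38 J

No external torque acts about the common axis, so total angular momentum is conserved.
Taking A's sense as positive: L = (0.9760)(37.8) + (0.5900)(34.2) = 57.07 kg·m²·rad/s.
Combined I = 0.9760 + 0.5900 = 1.566 kg·m².
ω_f = L / I = 57.07 / 1.566 = 36.44 rad/s.
KE_i = ½ΣIω² = 1042 J; KE_f = ½(1.566)(36.44)² = 1040 J.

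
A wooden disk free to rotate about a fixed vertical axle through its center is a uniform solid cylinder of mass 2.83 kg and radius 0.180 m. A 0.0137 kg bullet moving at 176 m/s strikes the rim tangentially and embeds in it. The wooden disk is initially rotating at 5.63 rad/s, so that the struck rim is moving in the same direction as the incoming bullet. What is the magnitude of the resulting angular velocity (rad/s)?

About the axle the impulsive forces during the collision are internal, so angular momentum about that axis is conserved.
I_p = ½(2.83)(0.180)² = 0.04585 kg·m². Taking the sense of the bullet's angular momentum as positive, L_{bullet} = m v R = (0.0137)(176)(0.180) = 0.4340 kg·m²/s.
L_i = +I_p ω_p + m v R = +(0.04585)(5.63) + 0.4340 = 0.6921 kg·m²/s.
After sticking, I_f = I_p + m R² = 0.04585 + (0.0137)(0.180)² = 0.04629 kg·m².
ω_f = L_i / I_f = 0.6921 / 0.04629 = 14.95 rad/s.

|ω_f| ≈ 15.0 rad/s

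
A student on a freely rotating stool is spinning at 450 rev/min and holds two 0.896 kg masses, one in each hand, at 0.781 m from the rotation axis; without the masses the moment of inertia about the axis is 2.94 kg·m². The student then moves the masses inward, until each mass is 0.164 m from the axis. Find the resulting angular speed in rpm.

ω₂ ≈ 607 rpm

With no external torque about the axis, L is conserved: I₁ω₁ = I₂ω₂.
I₁ = 2.94 + 2(0.896)(0.781)² = 4.033 kg·m²; I₂ = 2.94 + 2(0.896)(0.164)² = 2.988 kg·m².
ω₂ = I₁ω₁ / I₂ = (4.033)(450 rpm) / (2.988) = 607.3 rpm.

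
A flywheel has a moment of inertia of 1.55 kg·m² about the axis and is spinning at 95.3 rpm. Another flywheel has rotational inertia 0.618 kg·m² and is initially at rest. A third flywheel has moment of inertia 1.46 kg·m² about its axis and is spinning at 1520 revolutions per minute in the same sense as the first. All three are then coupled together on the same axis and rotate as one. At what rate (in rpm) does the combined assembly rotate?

|ω_f| ≈ 652 rpm

No external torque acts about the common axis, so total angular momentum is conserved.
Taking A's sense as positive: L = (1.550)(95.3) + (1.460)(1520) = 2367 kg·m²·rpm.
Combined I = 1.550 + 0.6180 + 1.460 = 3.628 kg·m².
ω_f = L / I = 2367 / 3.628 = 652.4 rpm.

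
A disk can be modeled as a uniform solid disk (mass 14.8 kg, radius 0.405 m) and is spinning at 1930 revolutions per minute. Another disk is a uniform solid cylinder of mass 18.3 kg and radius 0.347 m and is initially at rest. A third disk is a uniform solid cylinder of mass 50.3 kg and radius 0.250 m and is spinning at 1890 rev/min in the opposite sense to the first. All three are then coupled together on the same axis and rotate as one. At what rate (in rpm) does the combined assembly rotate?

The coupling torques are internal; angular momentum about the shared axis is conserved.
Moments of inertia: I_A = ½(14.8)(0.405)² = 1.214 kg·m²; I_B = ½(18.3)(0.347)² = 1.102 kg·m²; I_C = ½(50.3)(0.250)² = 1.572 kg·m².
Taking A's sense as positive: L = (1.214)(1930) − (1.572)(1890) = -628.2 kg·m²·rpm.
Combined I = 1.214 + 1.102 + 1.572 = 3.887 kg·m².
ω_f = L / I = -628.2 / 3.887 = -161.6 rpm.

|ω_f| ≈ 162 rpm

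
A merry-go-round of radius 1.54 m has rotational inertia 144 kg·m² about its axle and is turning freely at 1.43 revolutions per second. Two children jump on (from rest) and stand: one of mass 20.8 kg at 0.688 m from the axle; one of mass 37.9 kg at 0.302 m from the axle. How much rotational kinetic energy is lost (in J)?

No external torque acts about the axle; L_before = L_after.
Added inertia Σmr² = (20.8)(0.688)² + (37.9)(0.302)² = 13.30 kg·m²; I_f = 144.0 + 13.30 = 157.3 kg·m².
ω_f = I_p ω_i / I_f = (144.0)(1.43) / 157.3 = 1.309 rev/s.
KE_i = ½(144.0)(8.985 rad/s)² = 5813 J; KE_f = ½(157.3)(8.225)² = 5321 J.

energy lost ≈ 492 J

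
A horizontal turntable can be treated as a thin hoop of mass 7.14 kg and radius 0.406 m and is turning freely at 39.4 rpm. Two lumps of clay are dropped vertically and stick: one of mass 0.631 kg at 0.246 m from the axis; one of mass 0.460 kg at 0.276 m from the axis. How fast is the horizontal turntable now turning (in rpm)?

ω_f ≈ 37.1 rpm

No external torque acts about the axis; L_before = L_after.
I_p = (7.14)(0.406)² = 1.177 kg·m².
Added inertia Σmr² = (0.631)(0.246)² + (0.460)(0.276)² = 0.07323 kg·m²; I_f = 1.177 + 0.07323 = 1.250 kg·m².
ω_f = I_p ω_i / I_f = (1.177)(39.4) / 1.250 = 37.09 rpm.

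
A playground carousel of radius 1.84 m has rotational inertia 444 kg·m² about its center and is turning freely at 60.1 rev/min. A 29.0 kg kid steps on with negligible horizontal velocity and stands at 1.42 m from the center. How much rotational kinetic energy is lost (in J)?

The added mass arrives with no angular momentum about the center, and any external torque about the center is negligible, so the system's angular momentum is conserved.
Added inertia Σmr² = (29.0)(1.42)² = 58.48 kg·m²; I_f = 444.0 + 58.48 = 502.5 kg·m².
ω_f = I_p ω_i / I_f = (444.0)(60.1) / 502.5 = 53.11 rpm.
KE_i = ½(444.0)(6.294 rad/s)² = 8793 J; KE_f = ½(502.5)(5.561)² = 7770 J.

energy lost ≈ 1020 J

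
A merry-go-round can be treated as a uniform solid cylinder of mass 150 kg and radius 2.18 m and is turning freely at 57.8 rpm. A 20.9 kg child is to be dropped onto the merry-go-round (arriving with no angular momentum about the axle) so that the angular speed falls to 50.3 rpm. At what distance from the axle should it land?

No external torque acts about the axle; L_before = L_after.
I_p = ½(150)(2.18)² = 356.4 kg·m².
I_p ω_i = (I_p + m r²) ω_f ⇒ m r² = I_p(ω_i/ω_f − 1) = 356.4(57.8/50.3 − 1) = 53.15 kg·m².
r = √(53.15/20.9) = 1.595 m.

r ≈ 1.59 m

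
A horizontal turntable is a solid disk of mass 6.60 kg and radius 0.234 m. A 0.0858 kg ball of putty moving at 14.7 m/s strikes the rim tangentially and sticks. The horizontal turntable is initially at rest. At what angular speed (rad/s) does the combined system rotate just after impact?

|ω_f| ≈ 1.59 rad/s

About the axle the impulsive forces during the collision are internal, so angular momentum about that axis is conserved.
I_p = ½(6.60)(0.234)² = 0.1807 kg·m². Taking the sense of the ball of putty's angular momentum as positive, L_{ball} = m v R = (0.0858)(14.7)(0.234) = 0.2951 kg·m²/s.
L_i = 0 + 0.2951 = 0.2951 kg·m²/s.
After sticking, I_f = I_p + m R² = 0.1807 + (0.0858)(0.234)² = 0.1854 kg·m².
ω_f = L_i / I_f = 0.2951 / 0.1854 = 1.592 rad/s.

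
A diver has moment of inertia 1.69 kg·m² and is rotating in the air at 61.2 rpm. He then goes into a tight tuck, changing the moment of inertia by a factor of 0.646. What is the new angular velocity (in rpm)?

ω₂ ≈ 94.7 rpm

With no external torque about the axis, L is conserved: I₁ω₁ = I₂ω₂.
I₂ = 0.646 × 1.69 = 1.092 kg·m².
ω₂ = I₁ω₁ / I₂ = (1.690)(61.2 rpm) / (1.092) = 94.74 rpm.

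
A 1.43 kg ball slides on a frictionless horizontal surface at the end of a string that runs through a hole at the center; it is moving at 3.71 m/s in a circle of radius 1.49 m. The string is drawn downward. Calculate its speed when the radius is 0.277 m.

v₂ ≈ 20.0 m/s

Central (radial) force ⇒ zero torque about the center ⇒ m v r is constant.
v₂ = v₁ r₁ / r₂ = (3.71)(1.49) / (0.277) = 19.96 m/s.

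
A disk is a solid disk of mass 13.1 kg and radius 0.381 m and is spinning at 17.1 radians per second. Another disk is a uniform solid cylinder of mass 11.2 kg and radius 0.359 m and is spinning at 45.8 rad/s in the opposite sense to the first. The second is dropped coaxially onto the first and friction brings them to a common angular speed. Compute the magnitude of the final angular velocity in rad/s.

The coupling torques are internal; angular momentum about the shared axis is conserved.
Moments of inertia: I_A = ½(13.1)(0.381)² = 0.9508 kg·m²; I_B = ½(11.2)(0.359)² = 0.7217 kg·m².
Taking A's sense as positive: L = (0.9508)(17.1) − (0.7217)(45.8) = -16.80 kg·m²·rad/s.
Combined I = 0.9508 + 0.7217 = 1.673 kg·m².
ω_f = L / I = -16.80 / 1.673 = -10.04 rad/s.

|ω_f| ≈ 10.0 rad/s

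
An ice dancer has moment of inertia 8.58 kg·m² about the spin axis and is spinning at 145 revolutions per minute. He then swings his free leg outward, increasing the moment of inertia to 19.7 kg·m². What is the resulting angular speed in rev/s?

ω₂ ≈ 1.05 rev/s

Angular momentum about the spin axis is conserved since the torque about it is zero.
ω₂ = I₁ω₁ / I₂ = (8.580)(145 rpm) / (19.70) = 63.15 rpm = 1.053 rev/s.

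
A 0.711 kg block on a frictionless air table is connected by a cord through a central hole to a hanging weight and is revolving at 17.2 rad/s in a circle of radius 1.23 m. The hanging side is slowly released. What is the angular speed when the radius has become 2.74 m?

ω₂ ≈ 3.47 rad/s

No torque about the axis ⇒ m r₁² ω₁ = m r₂² ω₂.
ω₂ = ω₁ (r₁/r₂)² = (17.2)(1.23/2.74)² = 3.466 rad/s.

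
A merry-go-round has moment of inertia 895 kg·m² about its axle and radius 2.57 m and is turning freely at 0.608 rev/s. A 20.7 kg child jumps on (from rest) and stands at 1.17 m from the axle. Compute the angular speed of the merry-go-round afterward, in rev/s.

ω_f ≈ 0.589 rev/s

The added mass arrives with no angular momentum about the axle, and any external torque about the axle is negligible, so the system's angular momentum is conserved.
Added inertia Σmr² = (20.7)(1.17)² = 28.34 kg·m²; I_f = 895.0 + 28.34 = 923.3 kg·m².
ω_f = I_p ω_i / I_f = (895.0)(0.608) / 923.3 = 0.5893 rev/s.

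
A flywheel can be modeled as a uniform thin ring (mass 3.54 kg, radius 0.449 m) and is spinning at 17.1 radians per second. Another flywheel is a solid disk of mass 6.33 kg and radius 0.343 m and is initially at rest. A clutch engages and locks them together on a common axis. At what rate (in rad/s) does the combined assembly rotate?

No external torque acts about the common axis, so total angular momentum is conserved.
Moments of inertia: I_A = (3.54)(0.449)² = 0.7137 kg·m²; I_B = ½(6.33)(0.343)² = 0.3724 kg·m².
Taking A's sense as positive: L = (0.7137)(17.1) = 12.20 kg·m²·rad/s.
Combined I = 0.7137 + 0.3724 = 1.086 kg·m².
ω_f = L / I = 12.20 / 1.086 = 11.24 rad/s.

|ω_f| ≈ 11.2 rad/s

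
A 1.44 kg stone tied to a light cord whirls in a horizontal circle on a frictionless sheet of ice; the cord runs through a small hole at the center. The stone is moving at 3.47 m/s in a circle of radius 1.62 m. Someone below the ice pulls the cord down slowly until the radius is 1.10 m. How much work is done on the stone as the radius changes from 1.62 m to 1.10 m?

W ≈ 10.1 J

The only horizontal force on the mass is along the cord (radial), so it exerts no torque about the hole and angular momentum m v r is conserved.
v₂ = v₁ r₁ / r₂ = (3.47)(1.62) / (1.10) = 5.110 m/s.
W = ΔKE = ½m(v₂² − v₁²) = 10.13 J.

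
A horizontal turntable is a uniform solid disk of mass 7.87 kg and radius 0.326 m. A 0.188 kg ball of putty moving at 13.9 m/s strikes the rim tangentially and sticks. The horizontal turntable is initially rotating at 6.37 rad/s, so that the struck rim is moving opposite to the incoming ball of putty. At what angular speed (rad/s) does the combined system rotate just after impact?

The axle reaction passes through the axle and exerts no torque about it; angular momentum about the axle is conserved through the impact.
I_p = ½(7.87)(0.326)² = 0.4182 kg·m². Taking the sense of the ball of putty's angular momentum as positive, L_{ball} = m v R = (0.188)(13.9)(0.326) = 0.8519 kg·m²/s.
L_i = −I_p ω_p + m v R = −(0.4182)(6.37) + 0.8519 = -1.812 kg·m²/s.
After sticking, I_f = I_p + m R² = 0.4182 + (0.188)(0.326)² = 0.4382 kg·m².
ω_f = L_i / I_f = -1.812 / 0.4382 = -4.135 rad/s.

|ω_f| ≈ 4.14 rad/s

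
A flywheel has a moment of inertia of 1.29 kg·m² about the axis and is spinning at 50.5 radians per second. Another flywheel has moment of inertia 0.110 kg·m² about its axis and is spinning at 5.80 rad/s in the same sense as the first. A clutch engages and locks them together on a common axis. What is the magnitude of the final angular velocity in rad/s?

No external torque acts about the common axis, so total angular momentum is conserved.
Taking A's sense as positive: L = (1.290)(50.5) + (0.1100)(5.80) = 65.78 kg·m²·rad/s.
Combined I = 1.290 + 0.1100 = 1.400 kg·m².
ω_f = L / I = 65.78 / 1.400 = 46.99 rad/s.

|ω_f| ≈ 47.0 rad/s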